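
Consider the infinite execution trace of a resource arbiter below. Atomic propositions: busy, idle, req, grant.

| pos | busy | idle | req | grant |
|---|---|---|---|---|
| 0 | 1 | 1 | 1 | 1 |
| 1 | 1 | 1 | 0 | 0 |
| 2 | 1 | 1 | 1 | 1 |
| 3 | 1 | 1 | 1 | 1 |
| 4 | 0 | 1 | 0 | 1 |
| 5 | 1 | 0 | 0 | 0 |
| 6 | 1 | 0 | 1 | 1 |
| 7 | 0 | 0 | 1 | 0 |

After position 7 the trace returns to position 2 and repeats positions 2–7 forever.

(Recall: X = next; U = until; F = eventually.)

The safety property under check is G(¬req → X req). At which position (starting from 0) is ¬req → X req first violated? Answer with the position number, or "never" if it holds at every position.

Check ¬req → X req at each position in order: 0 ✓, 1 ✓, 2 ✓, 3 ✓.
At position 4 the labels are {grant, idle} and the next position 5 has {busy}, so ¬req → X req is false there. This is the first violation.

4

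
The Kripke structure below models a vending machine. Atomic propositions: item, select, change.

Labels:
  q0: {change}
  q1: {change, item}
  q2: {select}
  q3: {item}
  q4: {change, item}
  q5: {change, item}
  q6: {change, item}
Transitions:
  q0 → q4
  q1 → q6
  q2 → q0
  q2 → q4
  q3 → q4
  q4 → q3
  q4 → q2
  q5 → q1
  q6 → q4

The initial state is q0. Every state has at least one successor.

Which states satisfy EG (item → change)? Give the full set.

{q0, q1, q2, q4, q5, q6}

States satisfying item → change: {q0, q1, q2, q4, q5, q6}.
States satisfying EG (item → change): {q0, q1, q2, q4, q5, q6}.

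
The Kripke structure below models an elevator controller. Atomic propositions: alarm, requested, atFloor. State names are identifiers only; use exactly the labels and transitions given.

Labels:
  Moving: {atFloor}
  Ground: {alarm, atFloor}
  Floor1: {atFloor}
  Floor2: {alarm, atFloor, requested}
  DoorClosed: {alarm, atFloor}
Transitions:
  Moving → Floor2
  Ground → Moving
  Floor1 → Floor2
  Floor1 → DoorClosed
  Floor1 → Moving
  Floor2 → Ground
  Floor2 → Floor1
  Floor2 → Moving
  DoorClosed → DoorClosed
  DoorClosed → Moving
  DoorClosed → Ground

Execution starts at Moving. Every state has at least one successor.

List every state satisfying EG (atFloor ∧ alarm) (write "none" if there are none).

States satisfying atFloor ∧ alarm: {Ground, Floor2, DoorClosed}.
States satisfying EG (atFloor ∧ alarm): {DoorClosed}.

{DoorClosed}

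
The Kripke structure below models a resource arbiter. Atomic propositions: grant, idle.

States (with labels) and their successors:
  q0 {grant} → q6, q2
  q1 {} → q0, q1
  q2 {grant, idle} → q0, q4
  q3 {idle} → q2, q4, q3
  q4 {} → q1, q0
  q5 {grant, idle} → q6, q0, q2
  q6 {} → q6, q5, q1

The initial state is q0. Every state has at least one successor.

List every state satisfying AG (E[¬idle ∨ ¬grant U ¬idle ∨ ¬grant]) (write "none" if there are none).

none

States satisfying E[¬idle ∨ ¬grant U ¬idle ∨ ¬grant]: {q0, q1, q3, q4, q6}.
States satisfying AG (E[¬idle ∨ ¬grant U ¬idle ∨ ¬grant]): ∅.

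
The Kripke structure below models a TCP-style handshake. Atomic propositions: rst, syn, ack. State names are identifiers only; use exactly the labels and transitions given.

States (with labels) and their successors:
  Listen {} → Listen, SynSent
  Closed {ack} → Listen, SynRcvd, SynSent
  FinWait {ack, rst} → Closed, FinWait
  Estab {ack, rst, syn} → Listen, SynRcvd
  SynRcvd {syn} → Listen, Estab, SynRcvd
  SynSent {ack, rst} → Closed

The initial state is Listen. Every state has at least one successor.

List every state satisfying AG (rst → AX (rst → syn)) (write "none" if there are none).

{Listen, Closed, Estab, SynRcvd, SynSent}

States satisfying rst → AX (rst → syn): {Listen, Closed, Estab, SynRcvd, SynSent}.
States satisfying AG (rst → AX (rst → syn)): {Listen, Closed, Estab, SynRcvd, SynSent}.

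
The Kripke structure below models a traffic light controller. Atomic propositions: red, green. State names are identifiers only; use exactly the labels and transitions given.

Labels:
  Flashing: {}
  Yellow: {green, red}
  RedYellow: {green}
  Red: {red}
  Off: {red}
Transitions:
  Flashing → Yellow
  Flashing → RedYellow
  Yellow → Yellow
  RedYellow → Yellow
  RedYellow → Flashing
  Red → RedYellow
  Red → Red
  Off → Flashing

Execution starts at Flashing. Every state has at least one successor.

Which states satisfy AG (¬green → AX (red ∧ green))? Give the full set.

{Yellow}

States satisfying ¬green → AX (red ∧ green): {Yellow, RedYellow}.
States satisfying AG (¬green → AX (red ∧ green)): {Yellow}.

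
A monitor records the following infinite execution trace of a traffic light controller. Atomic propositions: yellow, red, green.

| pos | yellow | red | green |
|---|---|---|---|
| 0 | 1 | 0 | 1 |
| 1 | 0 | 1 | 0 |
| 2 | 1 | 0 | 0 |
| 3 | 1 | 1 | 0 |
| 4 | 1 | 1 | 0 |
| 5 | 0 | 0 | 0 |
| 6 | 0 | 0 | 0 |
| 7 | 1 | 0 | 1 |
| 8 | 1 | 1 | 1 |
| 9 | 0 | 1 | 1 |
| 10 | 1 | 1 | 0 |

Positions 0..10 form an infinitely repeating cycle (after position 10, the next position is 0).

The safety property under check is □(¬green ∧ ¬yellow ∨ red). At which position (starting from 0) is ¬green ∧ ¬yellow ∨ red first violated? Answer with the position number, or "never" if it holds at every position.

At position 0 the labels are {green, yellow}, so ¬green ∧ ¬yellow ∨ red is false there. This is the first violation.

0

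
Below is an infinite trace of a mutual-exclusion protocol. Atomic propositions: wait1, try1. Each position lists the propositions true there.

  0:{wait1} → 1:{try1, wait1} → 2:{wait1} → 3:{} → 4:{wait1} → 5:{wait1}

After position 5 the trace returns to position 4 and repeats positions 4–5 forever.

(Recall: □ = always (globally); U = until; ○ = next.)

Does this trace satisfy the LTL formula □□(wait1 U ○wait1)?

□(wait1 U ○wait1) holds at every position 0..5, and those are all positions ever visited, so □□(wait1 U ○wait1) holds.

Satisfied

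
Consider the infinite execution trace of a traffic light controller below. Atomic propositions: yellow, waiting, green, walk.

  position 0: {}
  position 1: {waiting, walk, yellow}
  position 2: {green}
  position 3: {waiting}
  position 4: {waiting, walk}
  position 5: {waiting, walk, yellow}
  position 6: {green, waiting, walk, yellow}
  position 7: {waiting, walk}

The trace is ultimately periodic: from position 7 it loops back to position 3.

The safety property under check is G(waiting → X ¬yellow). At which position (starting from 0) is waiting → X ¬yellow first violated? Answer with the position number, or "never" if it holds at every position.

4

Check waiting → X ¬yellow at each position in order: 0 ✓, 1 ✓, 2 ✓, 3 ✓.
At position 4 the labels are {waiting, walk} and the next position 5 has {waiting, walk, yellow}, so waiting → X ¬yellow is false there. This is the first violation.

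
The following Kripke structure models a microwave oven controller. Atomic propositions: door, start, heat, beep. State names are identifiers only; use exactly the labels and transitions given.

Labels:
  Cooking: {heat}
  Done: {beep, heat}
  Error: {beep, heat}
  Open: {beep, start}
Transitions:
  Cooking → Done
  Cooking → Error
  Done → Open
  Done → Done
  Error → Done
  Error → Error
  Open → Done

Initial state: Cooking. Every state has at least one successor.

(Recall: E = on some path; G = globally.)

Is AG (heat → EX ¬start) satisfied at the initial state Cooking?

States satisfying heat → EX ¬start: {Cooking, Done, Error, Open}.
States satisfying AG (heat → EX ¬start): {Cooking, Done, Error, Open}.
Every state reachable from Cooking satisfies heat → EX ¬start.
Cooking ∈ Sat(AG (heat → EX ¬start)).

Yes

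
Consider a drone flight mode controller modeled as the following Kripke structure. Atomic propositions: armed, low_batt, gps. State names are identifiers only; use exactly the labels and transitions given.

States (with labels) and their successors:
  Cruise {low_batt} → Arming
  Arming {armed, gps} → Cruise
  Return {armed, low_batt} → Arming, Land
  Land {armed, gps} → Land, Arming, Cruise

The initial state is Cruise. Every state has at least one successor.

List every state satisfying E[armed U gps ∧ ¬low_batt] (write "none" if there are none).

States satisfying armed: {Arming, Return, Land}.
States satisfying gps ∧ ¬low_batt: {Arming, Land}.
States satisfying E[armed U gps ∧ ¬low_batt]: {Arming, Return, Land}.

{Arming, Return, Land}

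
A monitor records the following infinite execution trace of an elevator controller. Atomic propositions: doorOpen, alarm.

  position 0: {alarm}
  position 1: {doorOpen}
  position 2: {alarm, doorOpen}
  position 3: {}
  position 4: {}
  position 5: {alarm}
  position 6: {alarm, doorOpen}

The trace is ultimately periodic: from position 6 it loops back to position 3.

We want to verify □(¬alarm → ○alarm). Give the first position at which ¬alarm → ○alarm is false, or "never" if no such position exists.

Check ¬alarm → ○alarm at each position in order: 0 ✓, 1 ✓, 2 ✓.
At position 3 the labels are {} and the next position 4 has {}, so ¬alarm → ○alarm is false there. This is the first violation.

3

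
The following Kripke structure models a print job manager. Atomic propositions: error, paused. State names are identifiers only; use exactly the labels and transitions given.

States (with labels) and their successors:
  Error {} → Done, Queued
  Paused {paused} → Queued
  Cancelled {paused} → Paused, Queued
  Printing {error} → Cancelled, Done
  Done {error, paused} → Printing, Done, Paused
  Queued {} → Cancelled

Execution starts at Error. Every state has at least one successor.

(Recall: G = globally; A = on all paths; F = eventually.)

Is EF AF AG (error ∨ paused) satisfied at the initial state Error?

States satisfying AF AG (error ∨ paused): ∅.
States satisfying EF AF AG (error ∨ paused): ∅.
No suitable path/successor from Error witnesses the formula.
Error ∉ Sat(EF AF AG (error ∨ paused)).

Violated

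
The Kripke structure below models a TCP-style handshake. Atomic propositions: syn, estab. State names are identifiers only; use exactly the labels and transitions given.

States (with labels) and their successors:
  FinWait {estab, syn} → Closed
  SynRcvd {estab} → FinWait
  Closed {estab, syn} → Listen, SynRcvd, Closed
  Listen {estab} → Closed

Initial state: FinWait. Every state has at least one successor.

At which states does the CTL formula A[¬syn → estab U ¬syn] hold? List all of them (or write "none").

{SynRcvd, Listen}

States satisfying ¬syn → estab: {FinWait, SynRcvd, Closed, Listen}.
States satisfying ¬syn: {SynRcvd, Listen}.
States satisfying A[¬syn → estab U ¬syn]: {SynRcvd, Listen}.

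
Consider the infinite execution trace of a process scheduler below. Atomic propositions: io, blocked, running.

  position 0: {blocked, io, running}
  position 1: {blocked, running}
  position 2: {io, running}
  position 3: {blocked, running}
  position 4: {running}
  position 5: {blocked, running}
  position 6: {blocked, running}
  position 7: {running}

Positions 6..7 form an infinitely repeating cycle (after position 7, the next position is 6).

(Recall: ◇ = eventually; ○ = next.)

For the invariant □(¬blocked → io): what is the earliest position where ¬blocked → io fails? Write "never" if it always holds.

Check ¬blocked → io at each position in order: 0 ✓, 1 ✓, 2 ✓, 3 ✓.
At position 4 the labels are {running}, so ¬blocked → io is false there. This is the first violation.

4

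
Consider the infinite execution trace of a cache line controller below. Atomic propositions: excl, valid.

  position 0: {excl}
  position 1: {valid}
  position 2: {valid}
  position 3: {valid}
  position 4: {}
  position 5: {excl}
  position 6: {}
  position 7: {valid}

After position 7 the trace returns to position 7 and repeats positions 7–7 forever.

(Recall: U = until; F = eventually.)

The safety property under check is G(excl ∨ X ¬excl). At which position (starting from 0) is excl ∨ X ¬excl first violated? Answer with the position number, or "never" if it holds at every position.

4

Check excl ∨ X ¬excl at each position in order: 0 ✓, 1 ✓, 2 ✓, 3 ✓.
At position 4 the labels are {} and the next position 5 has {excl}, so excl ∨ X ¬excl is false there. This is the first violation.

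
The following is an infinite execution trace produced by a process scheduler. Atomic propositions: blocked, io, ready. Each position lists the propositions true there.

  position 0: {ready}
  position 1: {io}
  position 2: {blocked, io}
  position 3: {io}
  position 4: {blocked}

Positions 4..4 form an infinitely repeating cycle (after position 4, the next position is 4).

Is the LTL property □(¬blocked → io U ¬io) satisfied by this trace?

Satisfied

¬blocked → io U ¬io holds at every position 0..4, and those are all positions ever visited, so □(¬blocked → io U ¬io) holds.
Positions where ¬blocked holds: 0, 1, 3.
Check io U ¬io at each: 0→ok, 1→ok, 3→ok.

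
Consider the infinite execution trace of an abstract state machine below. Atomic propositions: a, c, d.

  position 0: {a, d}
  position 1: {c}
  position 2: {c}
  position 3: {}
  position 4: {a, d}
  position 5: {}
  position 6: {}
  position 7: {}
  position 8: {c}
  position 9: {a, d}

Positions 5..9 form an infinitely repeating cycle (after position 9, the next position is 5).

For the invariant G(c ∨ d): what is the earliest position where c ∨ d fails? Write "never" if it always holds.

3

Check c ∨ d at each position in order: 0 ✓, 1 ✓, 2 ✓.
At position 3 the labels are {}, so c ∨ d is false there. This is the first violation.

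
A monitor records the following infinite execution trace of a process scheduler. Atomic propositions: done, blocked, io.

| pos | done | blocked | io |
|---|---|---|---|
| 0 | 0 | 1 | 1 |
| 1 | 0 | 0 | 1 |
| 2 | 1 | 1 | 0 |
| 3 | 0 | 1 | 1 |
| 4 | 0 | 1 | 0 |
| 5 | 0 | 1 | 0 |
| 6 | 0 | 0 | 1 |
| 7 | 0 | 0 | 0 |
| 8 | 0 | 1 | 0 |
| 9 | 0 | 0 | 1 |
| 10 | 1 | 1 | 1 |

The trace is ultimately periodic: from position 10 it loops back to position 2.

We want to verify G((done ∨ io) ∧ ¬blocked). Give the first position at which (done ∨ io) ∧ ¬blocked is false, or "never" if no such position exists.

0

At position 0 the labels are {blocked, io}, so (done ∨ io) ∧ ¬blocked is false there. This is the first violation.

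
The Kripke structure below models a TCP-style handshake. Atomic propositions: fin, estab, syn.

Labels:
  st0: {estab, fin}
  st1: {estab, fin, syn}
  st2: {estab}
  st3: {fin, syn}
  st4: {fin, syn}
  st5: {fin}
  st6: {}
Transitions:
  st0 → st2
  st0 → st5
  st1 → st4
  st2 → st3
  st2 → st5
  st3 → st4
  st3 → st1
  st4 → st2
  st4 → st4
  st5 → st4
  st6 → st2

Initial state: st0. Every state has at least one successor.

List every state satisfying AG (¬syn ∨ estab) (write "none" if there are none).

States satisfying ¬syn ∨ estab: {st0, st1, st2, st5, st6}.
States satisfying AG (¬syn ∨ estab): ∅.

none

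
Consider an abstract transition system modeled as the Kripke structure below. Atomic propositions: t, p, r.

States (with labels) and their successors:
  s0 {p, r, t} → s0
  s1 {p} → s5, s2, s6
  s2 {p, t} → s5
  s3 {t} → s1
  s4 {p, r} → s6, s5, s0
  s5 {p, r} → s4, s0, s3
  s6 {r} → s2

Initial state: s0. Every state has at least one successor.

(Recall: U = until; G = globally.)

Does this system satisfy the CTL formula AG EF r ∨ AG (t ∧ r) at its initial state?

States satisfying EF r: {s0, s1, s2, s3, s4, s5, s6}.
States satisfying AG EF r: {s0, s1, s2, s3, s4, s5, s6}.
States satisfying t ∧ r: {s0}.
States satisfying AG (t ∧ r): {s0}.
States satisfying AG EF r ∨ AG (t ∧ r): {s0, s1, s2, s3, s4, s5, s6}.
s0 ∈ Sat(AG EF r ∨ AG (t ∧ r)).

Yes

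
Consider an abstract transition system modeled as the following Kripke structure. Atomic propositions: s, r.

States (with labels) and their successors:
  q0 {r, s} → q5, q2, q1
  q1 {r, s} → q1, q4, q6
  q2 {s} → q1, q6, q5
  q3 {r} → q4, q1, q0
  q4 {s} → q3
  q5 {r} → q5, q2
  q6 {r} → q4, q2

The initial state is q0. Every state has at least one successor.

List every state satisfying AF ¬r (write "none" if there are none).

States satisfying ¬r: {q2, q4}.
States satisfying AF ¬r: {q2, q4, q6}.

{q2, q4, q6}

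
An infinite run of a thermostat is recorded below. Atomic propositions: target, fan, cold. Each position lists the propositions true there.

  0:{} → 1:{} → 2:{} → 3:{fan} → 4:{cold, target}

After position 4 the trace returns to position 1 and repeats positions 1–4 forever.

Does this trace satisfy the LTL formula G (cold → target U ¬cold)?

cold → target U ¬cold holds at every position 0..4, and those are all positions ever visited, so G (cold → target U ¬cold) holds.
Positions where cold holds: 4.
Check target U ¬cold at each: 4→ok.

Holds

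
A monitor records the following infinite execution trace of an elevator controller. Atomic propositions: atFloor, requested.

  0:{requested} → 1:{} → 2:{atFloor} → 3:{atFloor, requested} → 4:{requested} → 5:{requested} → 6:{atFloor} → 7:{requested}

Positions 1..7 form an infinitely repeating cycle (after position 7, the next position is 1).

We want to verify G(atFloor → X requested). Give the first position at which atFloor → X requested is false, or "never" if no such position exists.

atFloor → X requested holds at every position 0..7, and those are all the positions the trace ever visits, so the invariant G(atFloor → X requested) is never violated.

never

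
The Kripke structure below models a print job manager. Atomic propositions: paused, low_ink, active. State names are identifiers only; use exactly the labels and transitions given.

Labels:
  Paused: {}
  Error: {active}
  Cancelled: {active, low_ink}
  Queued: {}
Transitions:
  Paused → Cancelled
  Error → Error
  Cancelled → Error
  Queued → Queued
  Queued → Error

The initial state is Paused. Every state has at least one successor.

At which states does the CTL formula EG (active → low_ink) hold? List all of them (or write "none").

States satisfying active → low_ink: {Paused, Cancelled, Queued}.
States satisfying EG (active → low_ink): {Queued}.

{Queued}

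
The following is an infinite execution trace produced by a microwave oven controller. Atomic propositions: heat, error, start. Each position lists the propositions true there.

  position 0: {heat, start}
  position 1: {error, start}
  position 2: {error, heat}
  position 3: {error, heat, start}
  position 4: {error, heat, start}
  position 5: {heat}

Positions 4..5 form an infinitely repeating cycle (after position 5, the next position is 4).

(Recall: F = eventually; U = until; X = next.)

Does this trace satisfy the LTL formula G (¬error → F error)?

Holds

¬error → F error holds at every position 0..5, and those are all positions ever visited, so G (¬error → F error) holds.
Positions where ¬error holds: 0, 5.
Check F error at each: 0→ok, 5→ok.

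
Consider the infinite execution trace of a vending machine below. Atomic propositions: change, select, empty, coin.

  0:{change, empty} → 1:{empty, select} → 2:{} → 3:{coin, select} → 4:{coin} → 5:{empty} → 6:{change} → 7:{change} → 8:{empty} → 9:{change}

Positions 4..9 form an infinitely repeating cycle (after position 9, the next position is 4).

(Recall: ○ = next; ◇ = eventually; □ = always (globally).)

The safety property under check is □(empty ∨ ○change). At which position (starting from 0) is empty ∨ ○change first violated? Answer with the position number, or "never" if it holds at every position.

Check empty ∨ ○change at each position in order: 0 ✓, 1 ✓.
At position 2 the labels are {} and the next position 3 has {coin, select}, so empty ∨ ○change is false there. This is the first violation.

2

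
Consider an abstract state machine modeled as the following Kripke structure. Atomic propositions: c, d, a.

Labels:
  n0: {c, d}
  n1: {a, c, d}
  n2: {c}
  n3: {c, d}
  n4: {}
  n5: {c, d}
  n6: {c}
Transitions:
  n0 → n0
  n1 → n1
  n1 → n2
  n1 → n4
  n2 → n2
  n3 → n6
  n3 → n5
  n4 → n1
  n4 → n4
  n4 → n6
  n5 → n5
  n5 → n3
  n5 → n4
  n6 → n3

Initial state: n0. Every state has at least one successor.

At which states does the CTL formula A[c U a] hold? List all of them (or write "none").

States satisfying c: {n0, n1, n2, n3, n5, n6}.
States satisfying a: {n1}.
States satisfying A[c U a]: {n1}.

{n1}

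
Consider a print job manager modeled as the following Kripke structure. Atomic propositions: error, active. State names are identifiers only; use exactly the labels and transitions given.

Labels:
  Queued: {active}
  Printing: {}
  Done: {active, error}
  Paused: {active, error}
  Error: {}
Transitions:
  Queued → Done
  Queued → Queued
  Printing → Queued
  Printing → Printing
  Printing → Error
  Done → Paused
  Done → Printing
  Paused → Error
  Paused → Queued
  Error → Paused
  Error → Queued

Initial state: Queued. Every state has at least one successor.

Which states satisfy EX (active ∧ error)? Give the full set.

{Queued, Done, Error}

States satisfying active ∧ error: {Done, Paused}.
States satisfying EX (active ∧ error): {Queued, Done, Error}.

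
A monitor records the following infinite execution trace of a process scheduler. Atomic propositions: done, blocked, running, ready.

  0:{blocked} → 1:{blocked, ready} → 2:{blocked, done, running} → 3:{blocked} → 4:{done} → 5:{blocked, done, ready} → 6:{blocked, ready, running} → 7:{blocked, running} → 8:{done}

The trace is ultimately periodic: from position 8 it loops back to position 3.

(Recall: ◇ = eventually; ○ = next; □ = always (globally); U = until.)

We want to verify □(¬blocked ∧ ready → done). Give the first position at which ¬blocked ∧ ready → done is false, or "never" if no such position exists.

¬blocked ∧ ready → done holds at every position 0..8, and those are all the positions the trace ever visits, so the invariant □(¬blocked ∧ ready → done) is never violated.

never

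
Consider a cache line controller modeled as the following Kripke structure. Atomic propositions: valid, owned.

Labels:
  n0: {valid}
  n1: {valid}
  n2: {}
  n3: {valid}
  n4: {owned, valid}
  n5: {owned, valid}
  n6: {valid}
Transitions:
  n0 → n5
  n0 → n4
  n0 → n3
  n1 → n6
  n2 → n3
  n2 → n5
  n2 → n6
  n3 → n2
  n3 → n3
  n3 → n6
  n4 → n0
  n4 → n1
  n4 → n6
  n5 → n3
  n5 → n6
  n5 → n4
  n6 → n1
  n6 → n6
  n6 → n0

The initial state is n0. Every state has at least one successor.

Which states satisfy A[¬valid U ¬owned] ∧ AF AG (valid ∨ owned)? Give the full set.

States satisfying ¬valid: {n2}.
States satisfying ¬owned: {n0, n1, n2, n3, n6}.
States satisfying A[¬valid U ¬owned]: {n0, n1, n2, n3, n6}.
States satisfying AG (valid ∨ owned): ∅.
States satisfying AF AG (valid ∨ owned): ∅.
States satisfying A[¬valid U ¬owned] ∧ AF AG (valid ∨ owned): ∅.

none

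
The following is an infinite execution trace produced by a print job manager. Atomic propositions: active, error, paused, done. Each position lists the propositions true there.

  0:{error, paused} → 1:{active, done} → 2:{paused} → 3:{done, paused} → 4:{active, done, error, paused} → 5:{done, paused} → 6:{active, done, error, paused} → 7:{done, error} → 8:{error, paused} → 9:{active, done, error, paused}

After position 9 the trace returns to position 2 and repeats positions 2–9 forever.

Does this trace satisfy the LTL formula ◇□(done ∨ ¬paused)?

□(done ∨ ¬paused) is false at every position 0..9, so it never becomes true and ◇□(done ∨ ¬paused) fails.

No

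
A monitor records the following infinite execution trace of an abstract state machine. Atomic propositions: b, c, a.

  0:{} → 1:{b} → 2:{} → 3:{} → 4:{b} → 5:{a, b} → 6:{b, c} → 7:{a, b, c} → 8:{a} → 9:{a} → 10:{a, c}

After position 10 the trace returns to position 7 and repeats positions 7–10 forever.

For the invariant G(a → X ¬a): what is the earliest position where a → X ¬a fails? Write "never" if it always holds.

7

Check a → X ¬a at each position in order: 0 ✓, 1 ✓, 2 ✓, 3 ✓, 4 ✓, 5 ✓, 6 ✓.
At position 7 the labels are {a, b, c} and the next position 8 has {a}, so a → X ¬a is false there. This is the first violation.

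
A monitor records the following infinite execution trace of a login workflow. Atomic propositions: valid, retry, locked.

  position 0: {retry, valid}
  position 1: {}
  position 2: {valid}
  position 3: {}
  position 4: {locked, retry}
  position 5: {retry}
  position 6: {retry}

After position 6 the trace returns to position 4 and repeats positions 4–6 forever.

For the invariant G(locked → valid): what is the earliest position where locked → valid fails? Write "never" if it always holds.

Check locked → valid at each position in order: 0 ✓, 1 ✓, 2 ✓, 3 ✓.
At position 4 the labels are {locked, retry}, so locked → valid is false there. This is the first violation.

4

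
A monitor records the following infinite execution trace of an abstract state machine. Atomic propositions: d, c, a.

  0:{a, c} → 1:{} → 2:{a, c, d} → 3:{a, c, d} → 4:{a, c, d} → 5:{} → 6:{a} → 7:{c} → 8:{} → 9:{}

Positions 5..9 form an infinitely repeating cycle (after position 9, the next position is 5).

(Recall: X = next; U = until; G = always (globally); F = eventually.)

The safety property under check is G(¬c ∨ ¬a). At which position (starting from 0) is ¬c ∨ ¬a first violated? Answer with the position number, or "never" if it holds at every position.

At position 0 the labels are {a, c}, so ¬c ∨ ¬a is false there. This is the first violation.

0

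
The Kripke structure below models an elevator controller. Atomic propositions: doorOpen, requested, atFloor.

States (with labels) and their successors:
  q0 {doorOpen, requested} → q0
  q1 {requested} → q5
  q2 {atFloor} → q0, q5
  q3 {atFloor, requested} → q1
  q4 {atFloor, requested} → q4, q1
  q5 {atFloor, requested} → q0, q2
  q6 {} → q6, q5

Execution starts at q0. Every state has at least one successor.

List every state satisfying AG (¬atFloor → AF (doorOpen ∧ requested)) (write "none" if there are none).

States satisfying ¬atFloor → AF (doorOpen ∧ requested): {q0, q2, q3, q4, q5}.
States satisfying AG (¬atFloor → AF (doorOpen ∧ requested)): {q0, q2, q5}.

{q0, q2, q5}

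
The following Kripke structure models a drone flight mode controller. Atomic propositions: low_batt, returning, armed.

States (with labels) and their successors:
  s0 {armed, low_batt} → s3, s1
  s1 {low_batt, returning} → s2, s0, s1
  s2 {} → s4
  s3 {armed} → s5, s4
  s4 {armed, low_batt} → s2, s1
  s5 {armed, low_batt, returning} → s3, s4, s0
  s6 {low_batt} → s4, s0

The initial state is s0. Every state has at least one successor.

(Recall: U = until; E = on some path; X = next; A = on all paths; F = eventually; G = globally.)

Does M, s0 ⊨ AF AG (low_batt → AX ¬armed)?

No

States satisfying AG (low_batt → AX ¬armed): ∅.
States satisfying AF AG (low_batt → AX ¬armed): ∅.
There is a path from s0 along which AG (low_batt → AX ¬armed) never holds.
s0 ∉ Sat(AF AG (low_batt → AX ¬armed)).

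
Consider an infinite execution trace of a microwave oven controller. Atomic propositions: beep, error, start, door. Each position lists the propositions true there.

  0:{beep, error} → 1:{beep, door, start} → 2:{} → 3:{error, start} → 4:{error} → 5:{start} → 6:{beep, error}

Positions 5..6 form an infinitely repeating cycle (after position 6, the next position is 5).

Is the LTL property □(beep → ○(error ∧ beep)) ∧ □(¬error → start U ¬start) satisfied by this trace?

Violated

beep → ○(error ∧ beep) must hold at every position from 0 onward. It fails at position 0, so □(beep → ○(error ∧ beep)) is false.
Positions where beep holds: 0, 1, 6.
Check ○(error ∧ beep) at each: 0→fails, 1→fails, 6→fails.
¬error → start U ¬start holds at every position 0..6, and those are all positions ever visited, so □(¬error → start U ¬start) holds.
Positions where ¬error holds: 1, 2, 5.
Check start U ¬start at each: 1→ok, 2→ok, 5→ok.
At position 0: □(beep → ○(error ∧ beep)) is false; □(¬error → start U ¬start) is true; so □(beep → ○(error ∧ beep)) ∧ □(¬error → start U ¬start) is false.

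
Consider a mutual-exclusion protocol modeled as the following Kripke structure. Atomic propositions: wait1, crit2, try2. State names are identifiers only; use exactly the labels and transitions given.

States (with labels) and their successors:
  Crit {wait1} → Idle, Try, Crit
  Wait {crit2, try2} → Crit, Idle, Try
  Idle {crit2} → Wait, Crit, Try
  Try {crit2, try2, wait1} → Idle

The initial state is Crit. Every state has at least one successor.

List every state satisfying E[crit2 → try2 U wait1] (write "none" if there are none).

{Crit, Wait, Try}

States satisfying crit2 → try2: {Crit, Wait, Try}.
States satisfying wait1: {Crit, Try}.
States satisfying E[crit2 → try2 U wait1]: {Crit, Wait, Try}.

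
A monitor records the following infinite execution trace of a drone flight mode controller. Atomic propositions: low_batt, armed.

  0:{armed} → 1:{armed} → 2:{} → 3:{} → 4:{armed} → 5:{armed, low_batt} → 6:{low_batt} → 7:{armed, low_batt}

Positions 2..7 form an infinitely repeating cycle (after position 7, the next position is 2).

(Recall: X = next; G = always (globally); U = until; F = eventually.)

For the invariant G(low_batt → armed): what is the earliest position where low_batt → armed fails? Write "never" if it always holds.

6

Check low_batt → armed at each position in order: 0 ✓, 1 ✓, 2 ✓, 3 ✓, 4 ✓, 5 ✓.
At position 6 the labels are {low_batt}, so low_batt → armed is false there. This is the first violation.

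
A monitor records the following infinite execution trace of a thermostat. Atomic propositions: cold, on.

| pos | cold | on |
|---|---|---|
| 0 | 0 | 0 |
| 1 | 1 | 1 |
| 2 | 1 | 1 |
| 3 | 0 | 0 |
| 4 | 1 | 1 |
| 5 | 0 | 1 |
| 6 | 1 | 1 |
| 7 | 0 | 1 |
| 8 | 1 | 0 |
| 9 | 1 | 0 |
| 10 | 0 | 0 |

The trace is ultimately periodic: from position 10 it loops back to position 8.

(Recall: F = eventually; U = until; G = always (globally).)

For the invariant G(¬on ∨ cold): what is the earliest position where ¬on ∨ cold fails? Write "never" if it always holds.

Check ¬on ∨ cold at each position in order: 0 ✓, 1 ✓, 2 ✓, 3 ✓, 4 ✓.
At position 5 the labels are {on}, so ¬on ∨ cold is false there. This is the first violation.

5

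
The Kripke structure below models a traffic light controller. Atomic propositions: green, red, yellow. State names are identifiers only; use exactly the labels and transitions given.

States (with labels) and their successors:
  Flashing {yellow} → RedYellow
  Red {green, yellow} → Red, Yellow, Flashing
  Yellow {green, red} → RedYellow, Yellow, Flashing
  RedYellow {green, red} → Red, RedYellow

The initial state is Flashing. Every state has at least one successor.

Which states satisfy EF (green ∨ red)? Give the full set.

{Flashing, Red, Yellow, RedYellow}

States satisfying green ∨ red: {Red, Yellow, RedYellow}.
States satisfying EF (green ∨ red): {Flashing, Red, Yellow, RedYellow}.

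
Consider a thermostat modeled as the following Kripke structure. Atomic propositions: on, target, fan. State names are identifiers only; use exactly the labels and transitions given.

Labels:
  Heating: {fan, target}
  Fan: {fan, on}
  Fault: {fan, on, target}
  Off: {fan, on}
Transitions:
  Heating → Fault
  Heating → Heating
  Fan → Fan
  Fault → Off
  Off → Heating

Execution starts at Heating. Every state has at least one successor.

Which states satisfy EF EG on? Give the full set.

{Fan}

States satisfying EG on: {Fan}.
States satisfying EF EG on: {Fan}.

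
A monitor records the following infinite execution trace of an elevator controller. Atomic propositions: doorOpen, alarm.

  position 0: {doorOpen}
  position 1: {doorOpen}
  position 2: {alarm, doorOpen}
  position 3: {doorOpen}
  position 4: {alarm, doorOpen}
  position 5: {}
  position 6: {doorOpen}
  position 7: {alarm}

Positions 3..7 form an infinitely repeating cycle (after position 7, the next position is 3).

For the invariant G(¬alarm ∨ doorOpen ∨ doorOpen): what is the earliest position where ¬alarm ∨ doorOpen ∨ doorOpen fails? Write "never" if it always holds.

7

Check ¬alarm ∨ doorOpen ∨ doorOpen at each position in order: 0 ✓, 1 ✓, 2 ✓, 3 ✓, 4 ✓, 5 ✓, 6 ✓.
At position 7 the labels are {alarm}, so ¬alarm ∨ doorOpen ∨ doorOpen is false there. This is the first violation.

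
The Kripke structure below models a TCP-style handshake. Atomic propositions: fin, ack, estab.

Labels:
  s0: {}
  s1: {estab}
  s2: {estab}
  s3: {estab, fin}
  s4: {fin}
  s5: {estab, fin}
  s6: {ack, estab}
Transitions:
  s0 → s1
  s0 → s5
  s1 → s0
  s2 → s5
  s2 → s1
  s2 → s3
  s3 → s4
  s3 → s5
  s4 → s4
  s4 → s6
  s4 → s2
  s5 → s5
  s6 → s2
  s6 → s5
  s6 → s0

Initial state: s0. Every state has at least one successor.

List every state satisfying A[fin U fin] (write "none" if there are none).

{s3, s4, s5}

States satisfying fin: {s3, s4, s5}.
States satisfying A[fin U fin]: {s3, s4, s5}.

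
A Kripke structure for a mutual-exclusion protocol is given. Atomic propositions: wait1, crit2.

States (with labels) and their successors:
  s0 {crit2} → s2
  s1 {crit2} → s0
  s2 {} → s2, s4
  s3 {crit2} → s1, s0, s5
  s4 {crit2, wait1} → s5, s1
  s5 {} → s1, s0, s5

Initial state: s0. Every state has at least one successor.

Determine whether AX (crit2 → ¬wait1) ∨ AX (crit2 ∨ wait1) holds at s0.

Yes

States satisfying crit2 → ¬wait1: {s0, s1, s2, s3, s5}.
States satisfying AX (crit2 → ¬wait1): {s0, s1, s3, s4, s5}.
States satisfying crit2 ∨ wait1: {s0, s1, s3, s4}.
States satisfying AX (crit2 ∨ wait1): {s1}.
States satisfying AX (crit2 → ¬wait1) ∨ AX (crit2 ∨ wait1): {s0, s1, s3, s4, s5}.
s0 ∈ Sat(AX (crit2 → ¬wait1) ∨ AX (crit2 ∨ wait1)).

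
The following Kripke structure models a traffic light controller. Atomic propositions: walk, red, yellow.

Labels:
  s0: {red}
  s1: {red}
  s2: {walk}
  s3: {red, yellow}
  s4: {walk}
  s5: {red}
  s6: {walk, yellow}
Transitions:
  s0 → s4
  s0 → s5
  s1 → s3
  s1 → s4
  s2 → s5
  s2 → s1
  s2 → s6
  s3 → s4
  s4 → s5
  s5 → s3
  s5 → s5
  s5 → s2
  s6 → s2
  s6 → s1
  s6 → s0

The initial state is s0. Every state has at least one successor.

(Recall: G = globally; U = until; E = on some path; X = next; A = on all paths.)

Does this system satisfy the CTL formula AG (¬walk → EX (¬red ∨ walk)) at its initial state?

Holds

States satisfying ¬walk → EX (¬red ∨ walk): {s0, s1, s2, s3, s4, s5, s6}.
States satisfying AG (¬walk → EX (¬red ∨ walk)): {s0, s1, s2, s3, s4, s5, s6}.
Every state reachable from s0 satisfies ¬walk → EX (¬red ∨ walk).
s0 ∈ Sat(AG (¬walk → EX (¬red ∨ walk))).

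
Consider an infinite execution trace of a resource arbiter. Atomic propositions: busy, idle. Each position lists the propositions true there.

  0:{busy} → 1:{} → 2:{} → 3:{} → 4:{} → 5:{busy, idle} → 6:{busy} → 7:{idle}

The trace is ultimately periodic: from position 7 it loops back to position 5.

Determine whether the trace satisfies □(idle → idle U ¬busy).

Violated

idle → idle U ¬busy must hold at every position from 0 onward. It fails at position 5, so □(idle → idle U ¬busy) is false.
Positions where idle holds: 5, 7.
Check idle U ¬busy at each: 5→fails, 7→ok.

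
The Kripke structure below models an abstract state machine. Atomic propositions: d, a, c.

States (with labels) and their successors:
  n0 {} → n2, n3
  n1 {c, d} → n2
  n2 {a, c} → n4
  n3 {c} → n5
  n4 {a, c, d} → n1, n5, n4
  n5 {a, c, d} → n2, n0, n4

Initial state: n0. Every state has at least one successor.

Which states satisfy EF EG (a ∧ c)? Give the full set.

States satisfying EG (a ∧ c): {n2, n4, n5}.
States satisfying EF EG (a ∧ c): {n0, n1, n2, n3, n4, n5}.

{n0, n1, n2, n3, n4, n5}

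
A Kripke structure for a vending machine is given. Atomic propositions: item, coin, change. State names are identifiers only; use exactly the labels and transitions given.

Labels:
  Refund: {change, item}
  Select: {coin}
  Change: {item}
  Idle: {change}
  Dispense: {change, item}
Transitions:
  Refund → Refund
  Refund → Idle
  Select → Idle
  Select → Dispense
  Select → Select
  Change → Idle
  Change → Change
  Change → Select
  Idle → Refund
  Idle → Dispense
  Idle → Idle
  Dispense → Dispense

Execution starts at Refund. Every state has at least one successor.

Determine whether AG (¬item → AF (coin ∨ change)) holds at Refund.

States satisfying ¬item → AF (coin ∨ change): {Refund, Select, Change, Idle, Dispense}.
States satisfying AG (¬item → AF (coin ∨ change)): {Refund, Select, Change, Idle, Dispense}.
Every state reachable from Refund satisfies ¬item → AF (coin ∨ change).
Refund ∈ Sat(AG (¬item → AF (coin ∨ change))).

Holds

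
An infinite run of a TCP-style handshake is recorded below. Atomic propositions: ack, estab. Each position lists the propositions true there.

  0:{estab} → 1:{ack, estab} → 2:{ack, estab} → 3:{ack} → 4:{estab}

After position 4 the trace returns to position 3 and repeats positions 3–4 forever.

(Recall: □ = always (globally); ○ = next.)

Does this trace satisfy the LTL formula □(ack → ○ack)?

Violated

ack → ○ack must hold at every position from 0 onward. It fails at position 3, so □(ack → ○ack) is false.
Positions where ack holds: 1, 2, 3.
Check ○ack at each: 1→ok, 2→ok, 3→fails.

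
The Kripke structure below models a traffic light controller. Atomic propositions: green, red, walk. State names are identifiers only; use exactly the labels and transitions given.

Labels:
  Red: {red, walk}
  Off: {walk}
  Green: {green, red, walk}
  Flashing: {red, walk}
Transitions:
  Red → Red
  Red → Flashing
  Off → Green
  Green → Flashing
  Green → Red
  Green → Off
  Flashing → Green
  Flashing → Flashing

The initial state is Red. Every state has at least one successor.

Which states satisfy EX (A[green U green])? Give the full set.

States satisfying A[green U green]: {Green}.
States satisfying EX (A[green U green]): {Off, Flashing}.

{Off, Flashing}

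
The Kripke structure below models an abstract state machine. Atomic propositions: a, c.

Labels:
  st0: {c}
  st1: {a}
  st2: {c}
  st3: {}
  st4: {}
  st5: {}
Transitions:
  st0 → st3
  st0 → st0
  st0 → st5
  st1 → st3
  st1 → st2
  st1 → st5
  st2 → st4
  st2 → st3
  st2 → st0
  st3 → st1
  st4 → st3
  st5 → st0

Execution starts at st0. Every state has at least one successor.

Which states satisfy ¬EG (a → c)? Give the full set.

{st1, st3, st4}

States satisfying a → c: {st0, st2, st3, st4, st5}.
States satisfying EG (a → c): {st0, st2, st5}.
States satisfying ¬EG (a → c): {st1, st3, st4}.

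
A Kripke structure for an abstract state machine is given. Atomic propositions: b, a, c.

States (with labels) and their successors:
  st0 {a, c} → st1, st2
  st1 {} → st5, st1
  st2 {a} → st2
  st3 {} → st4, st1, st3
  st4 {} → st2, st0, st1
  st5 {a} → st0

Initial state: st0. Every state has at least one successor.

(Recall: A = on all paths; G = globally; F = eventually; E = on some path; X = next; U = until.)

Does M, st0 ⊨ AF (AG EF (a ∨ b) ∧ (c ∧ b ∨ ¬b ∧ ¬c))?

Holds

States satisfying AG EF (a ∨ b) ∧ (c ∧ b ∨ ¬b ∧ ¬c): {st1, st2, st3, st4, st5}.
States satisfying AF (AG EF (a ∨ b) ∧ (c ∧ b ∨ ¬b ∧ ¬c)): {st0, st1, st2, st3, st4, st5}.
st0 ∈ Sat(AF (AG EF (a ∨ b) ∧ (c ∧ b ∨ ¬b ∧ ¬c))).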